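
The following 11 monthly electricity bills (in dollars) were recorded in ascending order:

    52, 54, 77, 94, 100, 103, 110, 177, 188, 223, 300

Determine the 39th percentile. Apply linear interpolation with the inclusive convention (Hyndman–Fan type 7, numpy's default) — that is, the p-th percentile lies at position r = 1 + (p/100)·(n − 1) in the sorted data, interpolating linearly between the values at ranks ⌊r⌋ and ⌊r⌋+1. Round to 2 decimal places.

99.40

n = 11.
r = 1 + (39/100)·(11 − 1) = 1 + 3.9 = 4.9.
Rank 4 is 94 and rank 5 is 100.
Interpolate: 94 + 0.9·(100 − 94) = 94 + 0.9·6 = 99.4.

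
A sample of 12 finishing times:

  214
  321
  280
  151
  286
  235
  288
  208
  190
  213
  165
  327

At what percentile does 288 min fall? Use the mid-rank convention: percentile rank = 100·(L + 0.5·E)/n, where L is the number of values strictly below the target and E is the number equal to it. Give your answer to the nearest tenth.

79.2

Sorted: 151, 165, 190, 208, 213, 214, 235, 280, 286, 288, 321, 327.
Count below 288: L = 9; count equal: E = 1; n = 12.
Percentile rank = 100·(9 + 0.5·1)/12 = 100·9.5/12 = 79.17.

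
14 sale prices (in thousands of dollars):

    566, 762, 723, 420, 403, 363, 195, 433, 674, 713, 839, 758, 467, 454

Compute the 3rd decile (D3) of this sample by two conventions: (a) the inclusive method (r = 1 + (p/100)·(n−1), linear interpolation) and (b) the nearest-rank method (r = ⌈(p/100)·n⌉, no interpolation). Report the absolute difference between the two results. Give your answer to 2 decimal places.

1.30

Sorted: 195, 363, 403, 420, 433, 454, 467, 566, 674, 713, 723, 758, 762, 839.
n = 14.
(a) r = 4.9; between ranks 4 (420) and 5 (433): 431.7.
(b) the nearest-rank method: rank 5 → 433.
|431.7 − 433| = 1.3.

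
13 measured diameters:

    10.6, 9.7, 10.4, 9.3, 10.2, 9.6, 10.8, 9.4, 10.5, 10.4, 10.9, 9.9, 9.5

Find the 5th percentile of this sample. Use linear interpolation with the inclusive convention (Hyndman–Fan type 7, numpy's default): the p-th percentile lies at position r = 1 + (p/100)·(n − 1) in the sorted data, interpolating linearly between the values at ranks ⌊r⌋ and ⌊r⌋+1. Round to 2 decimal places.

9.36

Sorted: 9.3, 9.4, 9.5, 9.6, 9.7, 9.9, 10.2, 10.4, 10.4, 10.5, 10.6, 10.8, 10.9.
n = 13.
r = 1 + (5/100)·(13 − 1) = 1 + 0.6 = 1.6.
Rank 1 is 9.3 and rank 2 is 9.4.
Interpolate: 9.3 + 0.6·(9.4 − 9.3) = 9.3 + 0.6·0.1 = 9.36.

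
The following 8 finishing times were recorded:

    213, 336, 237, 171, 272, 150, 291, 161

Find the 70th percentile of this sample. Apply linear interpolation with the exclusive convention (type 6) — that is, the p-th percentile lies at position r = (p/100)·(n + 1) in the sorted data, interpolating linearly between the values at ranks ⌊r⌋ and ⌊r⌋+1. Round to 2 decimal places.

277.70

Sorted: 150, 161, 171, 213, 237, 272, 291, 336.
n = 8.
r = (70/100)·(8 + 1) = 6.3.
Rank 6 is 272 and rank 7 is 291.
Interpolate: 272 + 0.3·(291 − 272) = 272 + 0.3·19 = 277.7.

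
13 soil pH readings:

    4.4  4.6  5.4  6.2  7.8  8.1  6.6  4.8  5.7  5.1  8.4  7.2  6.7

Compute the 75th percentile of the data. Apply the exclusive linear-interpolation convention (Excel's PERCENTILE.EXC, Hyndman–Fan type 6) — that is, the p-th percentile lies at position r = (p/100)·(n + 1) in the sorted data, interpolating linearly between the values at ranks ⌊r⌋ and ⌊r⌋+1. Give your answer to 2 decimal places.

7.50

Sorted: 4.4, 4.6, 4.8, 5.1, 5.4, 5.7, 6.2, 6.6, 6.7, 7.2, 7.8, 8.1, 8.4.
n = 13.
r = (75/100)·(13 + 1) = 10.5.
Rank 10 is 7.2 and rank 11 is 7.8.
Interpolate: 7.2 + 0.5·(7.8 − 7.2) = 7.2 + 0.5·0.6 = 7.5.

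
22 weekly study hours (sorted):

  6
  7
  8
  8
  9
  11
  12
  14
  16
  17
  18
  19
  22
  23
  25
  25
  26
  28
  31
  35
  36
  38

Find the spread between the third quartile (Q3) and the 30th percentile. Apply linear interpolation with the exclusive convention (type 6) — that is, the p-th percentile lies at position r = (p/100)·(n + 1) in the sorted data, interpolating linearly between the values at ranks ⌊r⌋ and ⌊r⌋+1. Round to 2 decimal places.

14.60

n = 22.
P30: r = 6.9; ranks 6–7 are 11, 12; interpolating gives 11.9.
P75: r = 17.25; ranks 17–18 are 26, 28; interpolating gives 26.5.
Difference: 26.5 − 11.9 = 14.6.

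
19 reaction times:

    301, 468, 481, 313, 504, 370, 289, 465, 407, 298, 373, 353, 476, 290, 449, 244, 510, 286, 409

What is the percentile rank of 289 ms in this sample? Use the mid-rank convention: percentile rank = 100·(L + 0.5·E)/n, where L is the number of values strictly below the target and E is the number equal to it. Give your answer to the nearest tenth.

Sorted: 244, 286, 289, 290, 298, 301, 313, 353, 370, 373, 407, 409, 449, 465, 468, 476, 481, 504, 510.
Count below 289: L = 2; count equal: E = 1; n = 19.
Percentile rank = 100·(2 + 0.5·1)/19 = 100·2.5/19 = 13.16.

13.2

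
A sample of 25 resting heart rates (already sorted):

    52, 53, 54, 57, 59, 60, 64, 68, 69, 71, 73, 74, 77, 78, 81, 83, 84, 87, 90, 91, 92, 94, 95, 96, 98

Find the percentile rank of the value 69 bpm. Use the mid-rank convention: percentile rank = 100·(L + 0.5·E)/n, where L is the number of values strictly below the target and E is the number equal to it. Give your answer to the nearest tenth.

Count below 69: L = 8; count equal: E = 1; n = 25.
Percentile rank = 100·(8 + 0.5·1)/25 = 100·8.5/25 = 34.

34.0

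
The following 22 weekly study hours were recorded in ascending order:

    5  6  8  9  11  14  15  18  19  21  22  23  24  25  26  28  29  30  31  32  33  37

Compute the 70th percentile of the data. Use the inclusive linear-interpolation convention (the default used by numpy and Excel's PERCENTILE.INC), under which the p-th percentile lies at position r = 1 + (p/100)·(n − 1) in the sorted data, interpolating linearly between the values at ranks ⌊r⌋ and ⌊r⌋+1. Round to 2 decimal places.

n = 22.
r = 1 + (70/100)·(22 − 1) = 1 + 14.7 = 15.7.
Rank 15 is 26 and rank 16 is 28.
Interpolate: 26 + 0.7·(28 − 26) = 26 + 0.7·2 = 27.4.

27.40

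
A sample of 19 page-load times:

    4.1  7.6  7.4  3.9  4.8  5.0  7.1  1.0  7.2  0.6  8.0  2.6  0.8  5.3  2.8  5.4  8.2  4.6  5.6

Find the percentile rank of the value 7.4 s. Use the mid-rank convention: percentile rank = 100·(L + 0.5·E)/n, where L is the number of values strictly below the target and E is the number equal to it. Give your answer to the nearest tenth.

Sorted: 0.6, 0.8, 1.0, 2.6, 2.8, 3.9, 4.1, 4.6, 4.8, 5.0, 5.3, 5.4, 5.6, 7.1, 7.2, 7.4, 7.6, 8.0, 8.2.
Count below 7.4: L = 15; count equal: E = 1; n = 19.
Percentile rank = 100·(15 + 0.5·1)/19 = 100·15.5/19 = 81.58.

81.6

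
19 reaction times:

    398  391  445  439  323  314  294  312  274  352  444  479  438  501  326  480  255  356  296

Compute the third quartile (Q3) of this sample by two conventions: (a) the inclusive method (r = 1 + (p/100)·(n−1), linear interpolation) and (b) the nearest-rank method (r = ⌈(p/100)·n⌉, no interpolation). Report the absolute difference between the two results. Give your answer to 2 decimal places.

Sorted: 255, 274, 294, 296, 312, 314, 323, 326, 352, 356, 391, 398, 438, 439, 444, 445, 479, 480, 501.
n = 19.
(a) r = 14.5; between ranks 14 (439) and 15 (444): 441.5.
(b) the nearest-rank method: rank 15 → 444.
|441.5 − 444| = 2.5.

2.50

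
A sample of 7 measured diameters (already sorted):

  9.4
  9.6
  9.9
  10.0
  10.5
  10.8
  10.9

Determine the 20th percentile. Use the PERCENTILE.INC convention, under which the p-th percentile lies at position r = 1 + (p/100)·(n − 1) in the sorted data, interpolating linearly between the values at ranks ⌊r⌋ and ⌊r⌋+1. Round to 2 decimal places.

n = 7.
r = 1 + (20/100)·(7 − 1) = 1 + 1.2 = 2.2.
Rank 2 is 9.6 and rank 3 is 9.9.
Interpolate: 9.6 + 0.2·(9.9 − 9.6) = 9.6 + 0.2·0.3 = 9.66.

9.66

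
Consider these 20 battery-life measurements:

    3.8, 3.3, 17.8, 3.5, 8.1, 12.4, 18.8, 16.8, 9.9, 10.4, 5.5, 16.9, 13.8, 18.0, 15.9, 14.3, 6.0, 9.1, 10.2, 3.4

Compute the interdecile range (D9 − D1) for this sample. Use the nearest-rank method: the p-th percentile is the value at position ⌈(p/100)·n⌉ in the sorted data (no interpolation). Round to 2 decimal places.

14.40

Sorted: 3.3, 3.4, 3.5, 3.8, 5.5, 6.0, 8.1, 9.1, 9.9, 10.2, 10.4, 12.4, 13.8, 14.3, 15.9, 16.8, 16.9, 17.8, 18.0, 18.8.
n = 20.
P10: rank ⌈10/100·20⌉ = 2 → 3.4.
P90: rank ⌈90/100·20⌉ = 18 → 17.8.
Difference: 17.8 − 3.4 = 14.4.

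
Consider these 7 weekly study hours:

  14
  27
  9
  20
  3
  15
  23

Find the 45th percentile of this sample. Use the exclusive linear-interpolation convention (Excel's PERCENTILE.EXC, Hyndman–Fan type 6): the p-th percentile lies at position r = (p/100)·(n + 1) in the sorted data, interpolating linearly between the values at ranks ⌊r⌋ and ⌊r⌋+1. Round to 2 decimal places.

Sorted: 3, 9, 14, 15, 20, 23, 27.
n = 7.
r = (45/100)·(7 + 1) = 3.6.
Rank 3 is 14 and rank 4 is 15.
Interpolate: 14 + 0.6·(15 − 14) = 14 + 0.6·1 = 14.6.

14.60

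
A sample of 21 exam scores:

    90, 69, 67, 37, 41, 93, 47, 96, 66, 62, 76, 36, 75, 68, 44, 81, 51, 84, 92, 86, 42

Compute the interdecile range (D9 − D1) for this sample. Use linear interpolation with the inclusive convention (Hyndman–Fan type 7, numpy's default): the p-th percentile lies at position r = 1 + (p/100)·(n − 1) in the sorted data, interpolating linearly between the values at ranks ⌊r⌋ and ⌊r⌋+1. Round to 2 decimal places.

Sorted: 36, 37, 41, 42, 44, 47, 51, 62, 66, 67, 68, 69, 75, 76, 81, 84, 86, 90, 92, 93, 96.
n = 21.
P10: r = 3 (integer) → 41.
P90: r = 19 (integer) → 92.
Difference: 92 − 41 = 51.

51.00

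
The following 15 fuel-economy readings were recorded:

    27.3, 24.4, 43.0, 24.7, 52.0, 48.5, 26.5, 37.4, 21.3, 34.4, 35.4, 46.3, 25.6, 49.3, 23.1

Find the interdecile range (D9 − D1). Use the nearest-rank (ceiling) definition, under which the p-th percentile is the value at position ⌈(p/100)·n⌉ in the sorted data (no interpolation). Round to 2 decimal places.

Sorted: 21.3, 23.1, 24.4, 24.7, 25.6, 26.5, 27.3, 34.4, 35.4, 37.4, 43.0, 46.3, 48.5, 49.3, 52.0.
n = 15.
P10: rank ⌈10/100·15⌉ = 2 → 23.1.
P90: rank ⌈90/100·15⌉ = 14 → 49.3.
Difference: 49.3 − 23.1 = 26.2.

26.20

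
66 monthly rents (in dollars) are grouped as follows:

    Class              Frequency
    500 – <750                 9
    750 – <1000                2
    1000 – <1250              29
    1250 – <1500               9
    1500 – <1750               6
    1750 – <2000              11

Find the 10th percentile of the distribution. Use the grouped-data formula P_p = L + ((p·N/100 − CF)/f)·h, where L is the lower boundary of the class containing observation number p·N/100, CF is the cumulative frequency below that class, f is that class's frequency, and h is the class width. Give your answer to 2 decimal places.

N = 66; target position k = 10/100 · 66 = 6.6.
Cumulative frequencies: 9, 11, 40, 49, 55, 66.
Observation 6.6 falls in the class 500 – <750.
L = 500, CF = 0, f = 9, h = 250.
P10 = 500 + ((6.6 − 0)/9)·250 = 500 + 183.333 = 683.333.

683.33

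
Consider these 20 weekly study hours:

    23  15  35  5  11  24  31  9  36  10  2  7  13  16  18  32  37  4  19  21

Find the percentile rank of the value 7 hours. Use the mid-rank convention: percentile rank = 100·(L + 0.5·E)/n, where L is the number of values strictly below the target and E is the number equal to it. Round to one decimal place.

17.5

Sorted: 2, 4, 5, 7, 9, 10, 11, 13, 15, 16, 18, 19, 21, 23, 24, 31, 32, 35, 36, 37.
Count below 7: L = 3; count equal: E = 1; n = 20.
Percentile rank = 100·(3 + 0.5·1)/20 = 100·3.5/20 = 17.5.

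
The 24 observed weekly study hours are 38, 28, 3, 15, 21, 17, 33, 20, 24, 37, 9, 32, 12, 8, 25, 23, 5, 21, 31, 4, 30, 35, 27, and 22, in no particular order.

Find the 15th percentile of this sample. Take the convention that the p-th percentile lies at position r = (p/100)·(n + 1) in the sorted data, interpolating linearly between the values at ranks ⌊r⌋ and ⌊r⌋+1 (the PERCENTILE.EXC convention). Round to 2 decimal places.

Sorted: 3, 4, 5, 8, 9, 12, 15, 17, 20, 21, 21, 22, 23, 24, 25, 27, 28, 30, 31, 32, 33, 35, 37, 38.
n = 24.
r = (15/100)·(24 + 1) = 3.75.
Rank 3 is 5 and rank 4 is 8.
Interpolate: 5 + 0.75·(8 − 5) = 5 + 0.75·3 = 7.25.

7.25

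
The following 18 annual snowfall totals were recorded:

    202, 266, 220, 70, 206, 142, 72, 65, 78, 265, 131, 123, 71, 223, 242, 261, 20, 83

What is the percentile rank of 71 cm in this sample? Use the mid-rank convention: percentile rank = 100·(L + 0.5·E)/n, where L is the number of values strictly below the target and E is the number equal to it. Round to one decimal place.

Sorted: 20, 65, 70, 71, 72, 78, 83, 123, 131, 142, 202, 206, 220, 223, 242, 261, 265, 266.
Count below 71: L = 3; count equal: E = 1; n = 18.
Percentile rank = 100·(3 + 0.5·1)/18 = 100·3.5/18 = 19.44.

19.4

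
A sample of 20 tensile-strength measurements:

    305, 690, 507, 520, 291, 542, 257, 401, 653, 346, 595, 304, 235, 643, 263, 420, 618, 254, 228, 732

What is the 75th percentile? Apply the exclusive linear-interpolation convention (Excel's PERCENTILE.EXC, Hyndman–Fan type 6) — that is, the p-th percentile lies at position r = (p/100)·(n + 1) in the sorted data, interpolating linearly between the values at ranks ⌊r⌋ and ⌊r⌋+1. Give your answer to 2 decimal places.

612.25

Sorted: 228, 235, 254, 257, 263, 291, 304, 305, 346, 401, 420, 507, 520, 542, 595, 618, 643, 653, 690, 732.
n = 20.
r = (75/100)·(20 + 1) = 15.75.
Rank 15 is 595 and rank 16 is 618.
Interpolate: 595 + 0.75·(618 − 595) = 595 + 0.75·23 = 612.25.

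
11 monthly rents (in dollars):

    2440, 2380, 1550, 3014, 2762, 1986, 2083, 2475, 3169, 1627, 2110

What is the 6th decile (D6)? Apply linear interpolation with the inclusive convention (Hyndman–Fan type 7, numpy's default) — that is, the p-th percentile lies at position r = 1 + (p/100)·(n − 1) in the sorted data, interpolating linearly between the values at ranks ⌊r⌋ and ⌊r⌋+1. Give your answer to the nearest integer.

Sorted: 1550, 1627, 1986, 2083, 2110, 2380, 2440, 2475, 2762, 3014, 3169.
n = 11.
r = 1 + (60/100)·(11 − 1) = 1 + 6 = 7.
r is an integer, so P60 is the value at rank 7: 2440.

2440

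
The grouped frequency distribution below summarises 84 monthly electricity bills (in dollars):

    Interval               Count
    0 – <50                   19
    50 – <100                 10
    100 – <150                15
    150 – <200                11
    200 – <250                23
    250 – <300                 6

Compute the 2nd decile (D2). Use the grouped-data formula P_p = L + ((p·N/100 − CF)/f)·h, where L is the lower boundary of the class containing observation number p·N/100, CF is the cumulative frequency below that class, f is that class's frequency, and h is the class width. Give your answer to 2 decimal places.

44.21

N = 84; target position k = 20/100 · 84 = 16.8.
Cumulative frequencies: 19, 29, 44, 55, 78, 84.
Observation 16.8 falls in the class 0 – <50.
L = 0, CF = 0, f = 19, h = 50.
P20 = 0 + ((16.8 − 0)/19)·50 = 0 + 44.2105 = 44.2105.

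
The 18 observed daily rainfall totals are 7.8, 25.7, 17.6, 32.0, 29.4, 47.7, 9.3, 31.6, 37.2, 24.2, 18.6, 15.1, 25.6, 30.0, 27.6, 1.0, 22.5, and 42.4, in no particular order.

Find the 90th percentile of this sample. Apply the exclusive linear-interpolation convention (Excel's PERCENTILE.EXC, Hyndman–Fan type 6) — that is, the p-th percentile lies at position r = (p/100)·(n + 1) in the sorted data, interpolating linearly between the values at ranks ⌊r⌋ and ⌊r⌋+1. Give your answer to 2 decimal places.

Sorted: 1.0, 7.8, 9.3, 15.1, 17.6, 18.6, 22.5, 24.2, 25.6, 25.7, 27.6, 29.4, 30.0, 31.6, 32.0, 37.2, 42.4, 47.7.
n = 18.
r = (90/100)·(18 + 1) = 17.1.
Rank 17 is 42.4 and rank 18 is 47.7.
Interpolate: 42.4 + 0.1·(47.7 − 42.4) = 42.4 + 0.1·5.3 = 42.93.

42.93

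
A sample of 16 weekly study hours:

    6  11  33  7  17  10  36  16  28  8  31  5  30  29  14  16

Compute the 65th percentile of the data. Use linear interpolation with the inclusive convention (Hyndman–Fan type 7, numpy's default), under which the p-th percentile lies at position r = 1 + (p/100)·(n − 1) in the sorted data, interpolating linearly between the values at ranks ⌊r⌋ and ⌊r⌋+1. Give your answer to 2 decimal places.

25.25

Sorted: 5, 6, 7, 8, 10, 11, 14, 16, 16, 17, 28, 29, 30, 31, 33, 36.
n = 16.
r = 1 + (65/100)·(16 − 1) = 1 + 9.75 = 10.75.
Rank 10 is 17 and rank 11 is 28.
Interpolate: 17 + 0.75·(28 − 17) = 17 + 0.75·11 = 25.25.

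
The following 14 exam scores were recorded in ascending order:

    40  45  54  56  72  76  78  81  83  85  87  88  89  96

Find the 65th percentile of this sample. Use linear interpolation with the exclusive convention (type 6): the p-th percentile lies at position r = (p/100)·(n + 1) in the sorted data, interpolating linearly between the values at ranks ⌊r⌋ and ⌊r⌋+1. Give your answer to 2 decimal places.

84.50

n = 14.
r = (65/100)·(14 + 1) = 9.75.
Rank 9 is 83 and rank 10 is 85.
Interpolate: 83 + 0.75·(85 − 83) = 83 + 0.75·2 = 84.5.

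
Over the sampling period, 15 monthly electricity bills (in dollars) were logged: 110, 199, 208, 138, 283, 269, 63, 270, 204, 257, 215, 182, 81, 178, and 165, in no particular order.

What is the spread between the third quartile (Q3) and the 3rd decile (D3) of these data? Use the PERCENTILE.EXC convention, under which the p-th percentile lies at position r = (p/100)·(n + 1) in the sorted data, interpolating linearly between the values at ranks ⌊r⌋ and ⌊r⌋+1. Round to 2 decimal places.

97.40

Sorted: 63, 81, 110, 138, 165, 178, 182, 199, 204, 208, 215, 257, 269, 270, 283.
n = 15.
P30: r = 4.8; ranks 4–5 are 138, 165; interpolating gives 159.6.
P75: r = 12 (integer) → 257.
Difference: 257 − 159.6 = 97.4.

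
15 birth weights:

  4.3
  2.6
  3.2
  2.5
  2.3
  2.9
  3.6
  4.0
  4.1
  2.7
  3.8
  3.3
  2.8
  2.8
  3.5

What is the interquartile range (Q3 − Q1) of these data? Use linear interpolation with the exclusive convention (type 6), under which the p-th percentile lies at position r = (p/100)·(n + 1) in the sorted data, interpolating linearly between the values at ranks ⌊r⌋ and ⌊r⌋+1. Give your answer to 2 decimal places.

1.10

Sorted: 2.3, 2.5, 2.6, 2.7, 2.8, 2.8, 2.9, 3.2, 3.3, 3.5, 3.6, 3.8, 4.0, 4.1, 4.3.
n = 15.
P25: r = 4 (integer) → 2.7.
P75: r = 12 (integer) → 3.8.
Difference: 3.8 − 2.7 = 1.1.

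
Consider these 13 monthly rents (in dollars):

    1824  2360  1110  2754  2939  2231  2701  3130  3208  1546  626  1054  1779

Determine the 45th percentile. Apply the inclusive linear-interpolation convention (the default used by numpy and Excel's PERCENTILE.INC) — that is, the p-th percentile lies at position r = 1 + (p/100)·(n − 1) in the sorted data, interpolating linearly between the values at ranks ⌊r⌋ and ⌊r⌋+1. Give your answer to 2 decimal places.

Sorted: 626, 1054, 1110, 1546, 1779, 1824, 2231, 2360, 2701, 2754, 2939, 3130, 3208.
n = 13.
r = 1 + (45/100)·(13 − 1) = 1 + 5.4 = 6.4.
Rank 6 is 1824 and rank 7 is 2231.
Interpolate: 1824 + 0.4·(2231 − 1824) = 1824 + 0.4·407 = 1986.8.

1986.80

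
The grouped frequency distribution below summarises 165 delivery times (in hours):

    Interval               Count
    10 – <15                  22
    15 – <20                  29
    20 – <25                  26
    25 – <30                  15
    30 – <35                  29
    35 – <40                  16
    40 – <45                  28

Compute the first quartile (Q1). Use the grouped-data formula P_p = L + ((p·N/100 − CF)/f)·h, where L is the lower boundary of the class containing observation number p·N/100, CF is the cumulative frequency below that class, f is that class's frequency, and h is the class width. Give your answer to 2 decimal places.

N = 165; target position k = 25/100 · 165 = 41.25.
Cumulative frequencies: 22, 51, 77, 92, 121, 137, 165.
Observation 41.25 falls in the class 15 – <20.
L = 15, CF = 22, f = 29, h = 5.
P25 = 15 + ((41.25 − 22)/29)·5 = 15 + 3.31897 = 18.319.

18.32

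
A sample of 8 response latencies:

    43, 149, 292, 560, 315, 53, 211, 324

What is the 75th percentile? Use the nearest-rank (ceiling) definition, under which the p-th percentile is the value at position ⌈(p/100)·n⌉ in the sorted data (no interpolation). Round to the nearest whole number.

315

Sorted: 43, 53, 149, 211, 292, 315, 324, 560.
n = 8.
Position = ⌈75/100 · 8⌉ = ⌈6⌉ = 6.
The value at rank 6 is 315.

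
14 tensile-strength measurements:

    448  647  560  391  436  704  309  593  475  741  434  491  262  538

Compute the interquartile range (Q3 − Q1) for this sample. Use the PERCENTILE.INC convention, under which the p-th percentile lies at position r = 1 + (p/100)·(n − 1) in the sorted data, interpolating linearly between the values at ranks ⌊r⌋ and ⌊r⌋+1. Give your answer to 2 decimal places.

Sorted: 262, 309, 391, 434, 436, 448, 475, 491, 538, 560, 593, 647, 704, 741.
n = 14.
P25: r = 4.25; ranks 4–5 are 434, 436; interpolating gives 434.5.
P75: r = 10.75; ranks 10–11 are 560, 593; interpolating gives 584.75.
Difference: 584.75 − 434.5 = 150.25.

150.25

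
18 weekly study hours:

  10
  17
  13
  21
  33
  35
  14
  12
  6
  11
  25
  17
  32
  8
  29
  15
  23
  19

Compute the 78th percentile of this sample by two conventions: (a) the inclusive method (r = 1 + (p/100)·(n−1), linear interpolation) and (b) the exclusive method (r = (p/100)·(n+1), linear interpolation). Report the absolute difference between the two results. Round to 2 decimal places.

Sorted: 6, 8, 10, 11, 12, 13, 14, 15, 17, 17, 19, 21, 23, 25, 29, 32, 33, 35.
n = 18.
(a) r = 14.26; between ranks 14 (25) and 15 (29): 26.04.
(b) r = 14.82; between ranks 14 (25) and 15 (29): 28.28.
|26.04 − 28.28| = 2.24.

2.24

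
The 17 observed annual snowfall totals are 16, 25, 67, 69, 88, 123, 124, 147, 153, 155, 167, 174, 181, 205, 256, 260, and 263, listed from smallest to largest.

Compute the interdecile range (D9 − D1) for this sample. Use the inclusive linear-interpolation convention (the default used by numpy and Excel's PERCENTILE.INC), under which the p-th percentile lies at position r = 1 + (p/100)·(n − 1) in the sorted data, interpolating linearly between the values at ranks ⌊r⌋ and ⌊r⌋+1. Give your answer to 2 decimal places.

207.40

n = 17.
P10: r = 2.6; ranks 2–3 are 25, 67; interpolating gives 50.2.
P90: r = 15.4; ranks 15–16 are 256, 260; interpolating gives 257.6.
Difference: 257.6 − 50.2 = 207.4.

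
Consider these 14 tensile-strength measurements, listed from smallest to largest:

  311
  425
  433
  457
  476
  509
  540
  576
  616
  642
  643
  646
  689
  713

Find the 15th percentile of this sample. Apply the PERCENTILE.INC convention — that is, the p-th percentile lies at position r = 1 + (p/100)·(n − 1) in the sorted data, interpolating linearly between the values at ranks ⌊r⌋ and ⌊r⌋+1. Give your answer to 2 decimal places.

432.60

n = 14.
r = 1 + (15/100)·(14 − 1) = 1 + 1.95 = 2.95.
Rank 2 is 425 and rank 3 is 433.
Interpolate: 425 + 0.95·(433 − 425) = 425 + 0.95·8 = 432.6.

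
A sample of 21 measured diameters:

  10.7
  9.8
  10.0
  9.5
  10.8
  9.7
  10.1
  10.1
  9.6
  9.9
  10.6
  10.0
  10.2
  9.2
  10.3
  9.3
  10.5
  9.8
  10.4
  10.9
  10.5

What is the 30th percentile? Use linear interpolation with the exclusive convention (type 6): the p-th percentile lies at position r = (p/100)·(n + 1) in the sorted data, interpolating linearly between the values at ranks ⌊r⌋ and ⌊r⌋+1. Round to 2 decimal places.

Sorted: 9.2, 9.3, 9.5, 9.6, 9.7, 9.8, 9.8, 9.9, 10.0, 10.0, 10.1, 10.1, 10.2, 10.3, 10.4, 10.5, 10.5, 10.6, 10.7, 10.8, 10.9.
n = 21.
r = (30/100)·(21 + 1) = 6.6.
Rank 6 is 9.8 and rank 7 is 9.8.
Interpolate: 9.8 + 0.6·(9.8 − 9.8) = 9.8 + 0.6·0 = 9.8.

9.80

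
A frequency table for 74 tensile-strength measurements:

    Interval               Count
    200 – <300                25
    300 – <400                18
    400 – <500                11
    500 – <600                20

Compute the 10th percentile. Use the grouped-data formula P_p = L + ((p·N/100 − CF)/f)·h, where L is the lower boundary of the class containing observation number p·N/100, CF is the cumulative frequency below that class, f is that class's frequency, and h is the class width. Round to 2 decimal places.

N = 74; target position k = 10/100 · 74 = 7.4.
Cumulative frequencies: 25, 43, 54, 74.
Observation 7.4 falls in the class 200 – <300.
L = 200, CF = 0, f = 25, h = 100.
P10 = 200 + ((7.4 − 0)/25)·100 = 200 + 29.6 = 229.6.

229.60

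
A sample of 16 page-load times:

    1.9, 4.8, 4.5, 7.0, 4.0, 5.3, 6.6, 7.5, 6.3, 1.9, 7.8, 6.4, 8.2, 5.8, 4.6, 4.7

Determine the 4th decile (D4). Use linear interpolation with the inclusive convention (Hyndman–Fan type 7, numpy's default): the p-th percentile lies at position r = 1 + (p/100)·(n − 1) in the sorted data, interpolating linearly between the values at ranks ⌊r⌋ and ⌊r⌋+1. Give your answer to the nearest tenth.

4.8

Sorted: 1.9, 1.9, 4.0, 4.5, 4.6, 4.7, 4.8, 5.3, 5.8, 6.3, 6.4, 6.6, 7.0, 7.5, 7.8, 8.2.
n = 16.
r = 1 + (40/100)·(16 − 1) = 1 + 6 = 7.
r is an integer, so P40 is the value at rank 7: 4.8.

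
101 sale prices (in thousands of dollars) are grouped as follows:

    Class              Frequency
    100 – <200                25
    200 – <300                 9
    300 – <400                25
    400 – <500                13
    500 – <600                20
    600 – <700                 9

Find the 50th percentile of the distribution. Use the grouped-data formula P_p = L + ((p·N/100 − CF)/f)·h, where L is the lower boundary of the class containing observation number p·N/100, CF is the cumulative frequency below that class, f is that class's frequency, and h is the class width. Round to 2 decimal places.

366.00

N = 101; target position k = 50/100 · 101 = 50.5.
Cumulative frequencies: 25, 34, 59, 72, 92, 101.
Observation 50.5 falls in the class 300 – <400.
L = 300, CF = 34, f = 25, h = 100.
P50 = 300 + ((50.5 − 34)/25)·100 = 300 + 66 = 366.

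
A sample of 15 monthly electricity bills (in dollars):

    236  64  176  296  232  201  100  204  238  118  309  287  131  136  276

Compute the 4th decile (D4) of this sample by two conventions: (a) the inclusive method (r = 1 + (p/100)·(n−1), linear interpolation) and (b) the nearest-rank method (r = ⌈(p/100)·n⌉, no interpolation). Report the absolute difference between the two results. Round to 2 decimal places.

15.00

Sorted: 64, 100, 118, 131, 136, 176, 201, 204, 232, 236, 238, 276, 287, 296, 309.
n = 15.
(a) r = 6.6; between ranks 6 (176) and 7 (201): 191.
(b) the nearest-rank method: rank 6 → 176.
|191 − 176| = 15.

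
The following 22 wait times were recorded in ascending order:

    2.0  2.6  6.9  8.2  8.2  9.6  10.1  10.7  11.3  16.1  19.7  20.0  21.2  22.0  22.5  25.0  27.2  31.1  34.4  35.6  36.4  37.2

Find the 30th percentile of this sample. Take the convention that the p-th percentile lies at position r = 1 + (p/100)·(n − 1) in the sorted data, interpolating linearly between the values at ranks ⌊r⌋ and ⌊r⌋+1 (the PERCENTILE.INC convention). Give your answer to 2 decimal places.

n = 22.
r = 1 + (30/100)·(22 − 1) = 1 + 6.3 = 7.3.
Rank 7 is 10.1 and rank 8 is 10.7.
Interpolate: 10.1 + 0.3·(10.7 − 10.1) = 10.1 + 0.3·0.6 = 10.28.

10.28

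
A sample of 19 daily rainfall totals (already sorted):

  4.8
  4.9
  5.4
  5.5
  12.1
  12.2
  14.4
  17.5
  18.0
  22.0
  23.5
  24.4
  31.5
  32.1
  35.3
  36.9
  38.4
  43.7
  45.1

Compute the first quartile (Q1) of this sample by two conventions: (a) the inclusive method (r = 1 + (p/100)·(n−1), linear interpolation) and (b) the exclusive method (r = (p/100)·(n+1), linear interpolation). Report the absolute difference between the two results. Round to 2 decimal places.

n = 19.
(a) r = 5.5; between ranks 5 (12.1) and 6 (12.2): 12.15.
(b) r = 5 → value at rank 5 = 12.1.
|12.15 − 12.1| = 0.05.

0.05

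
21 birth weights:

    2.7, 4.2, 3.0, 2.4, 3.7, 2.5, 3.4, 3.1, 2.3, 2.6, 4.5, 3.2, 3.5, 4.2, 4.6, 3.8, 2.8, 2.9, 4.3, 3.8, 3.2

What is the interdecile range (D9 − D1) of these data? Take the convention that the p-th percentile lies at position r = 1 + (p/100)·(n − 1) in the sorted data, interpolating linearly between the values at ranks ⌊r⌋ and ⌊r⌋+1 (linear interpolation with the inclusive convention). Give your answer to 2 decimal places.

1.80

Sorted: 2.3, 2.4, 2.5, 2.6, 2.7, 2.8, 2.9, 3.0, 3.1, 3.2, 3.2, 3.4, 3.5, 3.7, 3.8, 3.8, 4.2, 4.2, 4.3, 4.5, 4.6.
n = 21.
P10: r = 3 (integer) → 2.5.
P90: r = 19 (integer) → 4.3.
Difference: 4.3 − 2.5 = 1.8.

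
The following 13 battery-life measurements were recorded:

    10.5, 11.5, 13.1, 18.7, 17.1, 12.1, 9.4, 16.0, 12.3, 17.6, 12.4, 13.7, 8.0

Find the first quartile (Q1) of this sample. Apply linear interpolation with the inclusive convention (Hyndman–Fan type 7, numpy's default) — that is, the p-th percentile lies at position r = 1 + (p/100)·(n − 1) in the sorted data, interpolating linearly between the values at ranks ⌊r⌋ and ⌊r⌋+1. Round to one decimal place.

11.5

Sorted: 8.0, 9.4, 10.5, 11.5, 12.1, 12.3, 12.4, 13.1, 13.7, 16.0, 17.1, 17.6, 18.7.
n = 13.
r = 1 + (25/100)·(13 − 1) = 1 + 3 = 4.
r is an integer, so P25 is the value at rank 4: 11.5.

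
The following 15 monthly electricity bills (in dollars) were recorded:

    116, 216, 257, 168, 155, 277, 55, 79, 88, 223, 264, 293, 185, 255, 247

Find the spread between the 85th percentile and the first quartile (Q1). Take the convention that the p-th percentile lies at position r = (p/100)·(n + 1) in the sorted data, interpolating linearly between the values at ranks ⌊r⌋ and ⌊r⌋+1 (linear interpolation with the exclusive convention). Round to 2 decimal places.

Sorted: 55, 79, 88, 116, 155, 168, 185, 216, 223, 247, 255, 257, 264, 277, 293.
n = 15.
P25: r = 4 (integer) → 116.
P85: r = 13.6; ranks 13–14 are 264, 277; interpolating gives 271.8.
Difference: 271.8 − 116 = 155.8.

155.80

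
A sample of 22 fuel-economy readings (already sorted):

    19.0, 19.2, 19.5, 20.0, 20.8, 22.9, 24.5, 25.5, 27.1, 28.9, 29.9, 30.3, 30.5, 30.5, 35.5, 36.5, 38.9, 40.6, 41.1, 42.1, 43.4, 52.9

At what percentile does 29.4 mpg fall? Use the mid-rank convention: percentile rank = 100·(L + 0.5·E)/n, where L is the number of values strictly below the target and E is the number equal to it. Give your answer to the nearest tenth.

45.5

Count below 29.4: L = 10; count equal: E = 0; n = 22.
Percentile rank = 100·(10 + 0.5·0)/22 = 100·10/22 = 45.45.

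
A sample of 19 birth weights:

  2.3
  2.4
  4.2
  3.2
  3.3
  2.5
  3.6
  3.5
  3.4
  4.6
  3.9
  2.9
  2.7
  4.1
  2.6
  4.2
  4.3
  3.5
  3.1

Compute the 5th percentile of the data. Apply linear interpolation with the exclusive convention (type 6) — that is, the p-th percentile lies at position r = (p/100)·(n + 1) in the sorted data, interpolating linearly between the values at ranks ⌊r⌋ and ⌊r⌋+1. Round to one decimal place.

2.3

Sorted: 2.3, 2.4, 2.5, 2.6, 2.7, 2.9, 3.1, 3.2, 3.3, 3.4, 3.5, 3.5, 3.6, 3.9, 4.1, 4.2, 4.2, 4.3, 4.6.
n = 19.
r = (5/100)·(19 + 1) = 1.
r is an integer, so P5 is the value at rank 1: 2.3.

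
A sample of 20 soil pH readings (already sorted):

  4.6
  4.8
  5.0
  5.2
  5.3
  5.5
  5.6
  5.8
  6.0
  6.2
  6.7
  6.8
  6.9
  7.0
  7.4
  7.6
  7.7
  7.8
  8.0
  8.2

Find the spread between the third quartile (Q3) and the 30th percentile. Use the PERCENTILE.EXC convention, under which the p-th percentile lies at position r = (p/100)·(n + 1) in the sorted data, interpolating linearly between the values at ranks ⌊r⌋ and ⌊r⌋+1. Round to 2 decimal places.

2.02

n = 20.
P30: r = 6.3; ranks 6–7 are 5.5, 5.6; interpolating gives 5.53.
P75: r = 15.75; ranks 15–16 are 7.4, 7.6; interpolating gives 7.55.
Difference: 7.55 − 5.53 = 2.02.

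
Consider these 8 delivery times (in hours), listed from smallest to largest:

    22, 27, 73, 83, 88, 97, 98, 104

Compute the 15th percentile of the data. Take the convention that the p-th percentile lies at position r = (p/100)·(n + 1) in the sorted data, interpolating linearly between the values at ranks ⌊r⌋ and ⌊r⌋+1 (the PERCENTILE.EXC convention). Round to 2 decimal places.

23.75

n = 8.
r = (15/100)·(8 + 1) = 1.35.
Rank 1 is 22 and rank 2 is 27.
Interpolate: 22 + 0.35·(27 − 22) = 22 + 0.35·5 = 23.75.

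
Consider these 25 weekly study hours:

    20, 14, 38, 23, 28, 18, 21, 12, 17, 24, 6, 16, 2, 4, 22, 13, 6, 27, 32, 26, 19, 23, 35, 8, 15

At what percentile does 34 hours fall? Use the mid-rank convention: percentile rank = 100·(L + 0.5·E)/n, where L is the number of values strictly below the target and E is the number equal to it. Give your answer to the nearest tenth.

Sorted: 2, 4, 6, 6, 8, 12, 13, 14, 15, 16, 17, 18, 19, 20, 21, 22, 23, 23, 24, 26, 27, 28, 32, 35, 38.
Count below 34: L = 23; count equal: E = 0; n = 25.
Percentile rank = 100·(23 + 0.5·0)/25 = 100·23/25 = 92.

92.0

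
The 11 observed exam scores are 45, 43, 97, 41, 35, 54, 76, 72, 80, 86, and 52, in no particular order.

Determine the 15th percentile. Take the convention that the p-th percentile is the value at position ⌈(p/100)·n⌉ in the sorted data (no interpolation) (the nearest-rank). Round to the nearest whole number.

Sorted: 35, 41, 43, 45, 52, 54, 72, 76, 80, 86, 97.
n = 11.
Position = ⌈15/100 · 11⌉ = ⌈1.65⌉ = 2.
The value at rank 2 is 41.

41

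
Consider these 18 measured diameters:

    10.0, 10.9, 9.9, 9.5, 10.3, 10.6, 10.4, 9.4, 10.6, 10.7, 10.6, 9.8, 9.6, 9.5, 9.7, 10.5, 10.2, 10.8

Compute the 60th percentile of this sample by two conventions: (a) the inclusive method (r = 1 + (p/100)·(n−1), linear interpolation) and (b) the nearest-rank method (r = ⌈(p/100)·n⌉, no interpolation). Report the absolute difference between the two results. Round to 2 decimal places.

Sorted: 9.4, 9.5, 9.5, 9.6, 9.7, 9.8, 9.9, 10.0, 10.2, 10.3, 10.4, 10.5, 10.6, 10.6, 10.6, 10.7, 10.8, 10.9.
n = 18.
(a) r = 11.2; between ranks 11 (10.4) and 12 (10.5): 10.42.
(b) the nearest-rank method: rank 11 → 10.4.
|10.42 − 10.4| = 0.02.

0.02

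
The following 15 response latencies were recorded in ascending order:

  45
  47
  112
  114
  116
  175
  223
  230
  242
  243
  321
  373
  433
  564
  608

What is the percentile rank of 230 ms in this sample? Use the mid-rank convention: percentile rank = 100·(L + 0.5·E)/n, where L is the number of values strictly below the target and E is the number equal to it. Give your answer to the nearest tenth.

50.0

Count below 230: L = 7; count equal: E = 1; n = 15.
Percentile rank = 100·(7 + 0.5·1)/15 = 100·7.5/15 = 50.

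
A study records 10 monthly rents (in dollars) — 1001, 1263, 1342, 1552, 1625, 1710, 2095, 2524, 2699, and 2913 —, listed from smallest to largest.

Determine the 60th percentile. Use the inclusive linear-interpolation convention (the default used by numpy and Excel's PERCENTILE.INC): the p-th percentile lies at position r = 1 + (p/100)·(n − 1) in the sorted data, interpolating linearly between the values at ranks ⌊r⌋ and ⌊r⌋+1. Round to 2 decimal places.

n = 10.
r = 1 + (60/100)·(10 − 1) = 1 + 5.4 = 6.4.
Rank 6 is 1710 and rank 7 is 2095.
Interpolate: 1710 + 0.4·(2095 − 1710) = 1710 + 0.4·385 = 1864.

1864.00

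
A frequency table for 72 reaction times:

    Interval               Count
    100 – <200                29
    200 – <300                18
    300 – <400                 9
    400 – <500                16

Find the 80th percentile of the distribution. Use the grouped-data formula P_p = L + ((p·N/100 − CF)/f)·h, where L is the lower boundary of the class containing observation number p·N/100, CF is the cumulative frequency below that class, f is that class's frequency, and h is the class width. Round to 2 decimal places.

N = 72; target position k = 80/100 · 72 = 57.6.
Cumulative frequencies: 29, 47, 56, 72.
Observation 57.6 falls in the class 400 – <500.
L = 400, CF = 56, f = 16, h = 100.
P80 = 400 + ((57.6 − 56)/16)·100 = 400 + 10 = 410.

410.00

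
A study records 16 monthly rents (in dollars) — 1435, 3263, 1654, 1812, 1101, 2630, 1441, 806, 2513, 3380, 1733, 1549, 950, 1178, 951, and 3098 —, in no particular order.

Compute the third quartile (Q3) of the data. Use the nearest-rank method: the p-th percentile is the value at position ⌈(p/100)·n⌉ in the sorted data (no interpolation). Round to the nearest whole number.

Sorted: 806, 950, 951, 1101, 1178, 1435, 1441, 1549, 1654, 1733, 1812, 2513, 2630, 3098, 3263, 3380.
n = 16.
Position = ⌈75/100 · 16⌉ = ⌈12⌉ = 12.
The value at rank 12 is 2513.

2513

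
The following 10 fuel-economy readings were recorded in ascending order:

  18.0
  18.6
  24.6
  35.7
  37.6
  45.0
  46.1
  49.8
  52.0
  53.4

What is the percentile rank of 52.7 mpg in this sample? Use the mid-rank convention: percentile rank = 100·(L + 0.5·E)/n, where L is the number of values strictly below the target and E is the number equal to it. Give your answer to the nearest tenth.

90.0

Count below 52.7: L = 9; count equal: E = 0; n = 10.
Percentile rank = 100·(9 + 0.5·0)/10 = 100·9/10 = 90.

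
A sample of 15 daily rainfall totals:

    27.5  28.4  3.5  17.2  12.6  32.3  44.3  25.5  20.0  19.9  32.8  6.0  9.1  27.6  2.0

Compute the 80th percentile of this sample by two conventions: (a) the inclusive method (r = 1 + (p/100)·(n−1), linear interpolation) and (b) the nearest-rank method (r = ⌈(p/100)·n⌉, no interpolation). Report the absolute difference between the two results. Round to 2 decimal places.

Sorted: 2.0, 3.5, 6.0, 9.1, 12.6, 17.2, 19.9, 20.0, 25.5, 27.5, 27.6, 28.4, 32.3, 32.8, 44.3.
n = 15.
(a) r = 12.2; between ranks 12 (28.4) and 13 (32.3): 29.18.
(b) the nearest-rank method: rank 12 → 28.4.
|29.18 − 28.4| = 0.78.

0.78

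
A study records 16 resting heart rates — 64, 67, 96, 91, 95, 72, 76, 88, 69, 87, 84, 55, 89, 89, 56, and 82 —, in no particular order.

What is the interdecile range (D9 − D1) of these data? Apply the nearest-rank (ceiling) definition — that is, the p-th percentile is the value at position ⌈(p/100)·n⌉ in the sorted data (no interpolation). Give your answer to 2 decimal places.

Sorted: 55, 56, 64, 67, 69, 72, 76, 82, 84, 87, 88, 89, 89, 91, 95, 96.
n = 16.
P10: rank ⌈10/100·16⌉ = 2 → 56.
P90: rank ⌈90/100·16⌉ = 15 → 95.
Difference: 95 − 56 = 39.

39.00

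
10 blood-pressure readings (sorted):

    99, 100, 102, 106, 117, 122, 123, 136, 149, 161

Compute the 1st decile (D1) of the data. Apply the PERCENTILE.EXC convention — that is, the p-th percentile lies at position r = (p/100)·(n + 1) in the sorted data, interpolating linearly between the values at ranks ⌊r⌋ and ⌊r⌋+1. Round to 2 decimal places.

n = 10.
r = (10/100)·(10 + 1) = 1.1.
Rank 1 is 99 and rank 2 is 100.
Interpolate: 99 + 0.1·(100 − 99) = 99 + 0.1·1 = 99.1.

99.10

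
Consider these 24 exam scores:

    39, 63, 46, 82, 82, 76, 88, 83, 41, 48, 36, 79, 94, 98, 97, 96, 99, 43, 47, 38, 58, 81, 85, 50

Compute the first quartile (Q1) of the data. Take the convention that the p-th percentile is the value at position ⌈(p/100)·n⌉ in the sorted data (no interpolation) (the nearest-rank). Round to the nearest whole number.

Sorted: 36, 38, 39, 41, 43, 46, 47, 48, 50, 58, 63, 76, 79, 81, 82, 82, 83, 85, 88, 94, 96, 97, 98, 99.
n = 24.
Position = ⌈25/100 · 24⌉ = ⌈6⌉ = 6.
The value at rank 6 is 46.

46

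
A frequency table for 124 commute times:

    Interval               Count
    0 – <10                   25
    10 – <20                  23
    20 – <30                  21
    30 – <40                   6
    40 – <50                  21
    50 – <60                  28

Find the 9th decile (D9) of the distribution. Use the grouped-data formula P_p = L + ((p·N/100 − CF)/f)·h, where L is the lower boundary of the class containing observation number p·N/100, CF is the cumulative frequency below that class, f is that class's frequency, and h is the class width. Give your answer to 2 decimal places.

N = 124; target position k = 90/100 · 124 = 111.6.
Cumulative frequencies: 25, 48, 69, 75, 96, 124.
Observation 111.6 falls in the class 50 – <60.
L = 50, CF = 96, f = 28, h = 10.
P90 = 50 + ((111.6 − 96)/28)·10 = 50 + 5.57143 = 55.5714.

55.57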